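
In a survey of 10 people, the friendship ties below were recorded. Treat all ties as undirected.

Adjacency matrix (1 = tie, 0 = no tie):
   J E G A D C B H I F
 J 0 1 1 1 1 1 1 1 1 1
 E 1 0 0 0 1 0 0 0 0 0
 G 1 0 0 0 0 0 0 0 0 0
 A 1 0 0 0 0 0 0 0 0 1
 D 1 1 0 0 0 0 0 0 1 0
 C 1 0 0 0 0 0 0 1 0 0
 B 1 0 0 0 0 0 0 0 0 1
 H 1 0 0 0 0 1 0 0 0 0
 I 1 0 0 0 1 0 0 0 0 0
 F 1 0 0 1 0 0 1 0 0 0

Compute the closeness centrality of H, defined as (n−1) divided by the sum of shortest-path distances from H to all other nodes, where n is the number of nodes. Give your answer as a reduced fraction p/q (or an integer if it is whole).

9/16

Distances from H: A:2, B:2, C:1, D:2, E:2, F:2, G:2, I:2, J:1. Sum = 16.
n = 10, so closeness = 9/16.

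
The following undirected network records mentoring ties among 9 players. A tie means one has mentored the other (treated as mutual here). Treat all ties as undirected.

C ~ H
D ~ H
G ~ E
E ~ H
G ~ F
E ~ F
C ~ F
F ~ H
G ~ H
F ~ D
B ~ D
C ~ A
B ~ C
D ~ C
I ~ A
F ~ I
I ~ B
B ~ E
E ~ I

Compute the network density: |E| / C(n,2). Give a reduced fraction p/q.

19/36

There are 19 edges and 9 nodes, so the maximum possible is C(9,2) = 36.
Density = 19/36.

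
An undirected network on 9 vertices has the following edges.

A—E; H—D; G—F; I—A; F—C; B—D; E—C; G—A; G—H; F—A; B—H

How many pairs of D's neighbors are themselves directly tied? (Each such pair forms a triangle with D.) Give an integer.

D's neighbors: B and H.
Neighbor pairs that are themselves tied: D–B–H. Each forms one triangle with D, for 1 in total.

1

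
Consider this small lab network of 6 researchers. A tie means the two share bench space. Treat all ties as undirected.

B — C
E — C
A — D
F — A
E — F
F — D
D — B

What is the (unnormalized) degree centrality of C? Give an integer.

C is directly tied to B and E. That is 2 neighbors, so the degree of C is 2.

2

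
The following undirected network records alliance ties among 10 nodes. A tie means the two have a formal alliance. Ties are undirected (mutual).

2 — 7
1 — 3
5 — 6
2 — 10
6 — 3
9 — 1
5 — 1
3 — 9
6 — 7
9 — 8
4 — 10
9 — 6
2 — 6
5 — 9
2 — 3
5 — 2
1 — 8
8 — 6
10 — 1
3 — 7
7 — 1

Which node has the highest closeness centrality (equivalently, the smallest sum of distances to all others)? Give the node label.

Farness (sum of distances to all others) for each node — 1:12, 2:13, 3:14, 4:23, 5:15, 6:13, 7:15, 8:16, 9:14, 10:15.
The smallest farness is 12, for 1, so 1 has the highest closeness.

1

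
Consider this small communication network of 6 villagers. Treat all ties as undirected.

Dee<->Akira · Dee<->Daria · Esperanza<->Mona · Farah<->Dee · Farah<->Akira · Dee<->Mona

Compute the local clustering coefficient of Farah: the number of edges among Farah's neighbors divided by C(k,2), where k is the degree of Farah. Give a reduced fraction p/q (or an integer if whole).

1

Farah's neighbors: Akira and Dee (k = 2).
Possible neighbor pairs: C(2,2) = 1. Edges among them: Akira–Dee → e = 1.
Clustering(Farah) = 1/1.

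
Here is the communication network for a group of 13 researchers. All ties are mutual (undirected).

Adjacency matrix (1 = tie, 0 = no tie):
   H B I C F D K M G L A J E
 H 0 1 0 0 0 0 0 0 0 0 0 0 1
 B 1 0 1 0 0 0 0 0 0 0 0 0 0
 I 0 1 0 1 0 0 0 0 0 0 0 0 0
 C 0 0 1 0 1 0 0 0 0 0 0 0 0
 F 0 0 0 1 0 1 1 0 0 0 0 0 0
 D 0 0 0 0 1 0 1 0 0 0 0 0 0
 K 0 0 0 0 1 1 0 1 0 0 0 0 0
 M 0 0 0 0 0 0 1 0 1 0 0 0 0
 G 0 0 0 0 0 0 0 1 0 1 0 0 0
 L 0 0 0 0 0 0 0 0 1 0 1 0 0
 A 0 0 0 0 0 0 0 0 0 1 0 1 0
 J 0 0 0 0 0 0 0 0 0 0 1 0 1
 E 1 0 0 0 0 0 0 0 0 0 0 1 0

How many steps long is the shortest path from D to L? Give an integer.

One shortest route is D – K – M – G – L, which uses 4 edges, and at distance 3 from D we only reach {G, I}, which does not include L. So d(D,L) = 4.

4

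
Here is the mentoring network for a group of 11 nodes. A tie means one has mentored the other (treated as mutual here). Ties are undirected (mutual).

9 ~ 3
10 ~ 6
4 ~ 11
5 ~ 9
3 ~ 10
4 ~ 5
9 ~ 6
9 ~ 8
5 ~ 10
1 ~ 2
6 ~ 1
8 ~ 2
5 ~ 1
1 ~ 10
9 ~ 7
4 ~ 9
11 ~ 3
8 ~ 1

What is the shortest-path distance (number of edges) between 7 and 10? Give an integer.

One shortest route is 7 – 9 – 6 – 10, which uses 3 edges, and at distance 2 from 7 we only reach {3, 4, 5, 6, 8}, which does not include 10. So d(7,10) = 3.

3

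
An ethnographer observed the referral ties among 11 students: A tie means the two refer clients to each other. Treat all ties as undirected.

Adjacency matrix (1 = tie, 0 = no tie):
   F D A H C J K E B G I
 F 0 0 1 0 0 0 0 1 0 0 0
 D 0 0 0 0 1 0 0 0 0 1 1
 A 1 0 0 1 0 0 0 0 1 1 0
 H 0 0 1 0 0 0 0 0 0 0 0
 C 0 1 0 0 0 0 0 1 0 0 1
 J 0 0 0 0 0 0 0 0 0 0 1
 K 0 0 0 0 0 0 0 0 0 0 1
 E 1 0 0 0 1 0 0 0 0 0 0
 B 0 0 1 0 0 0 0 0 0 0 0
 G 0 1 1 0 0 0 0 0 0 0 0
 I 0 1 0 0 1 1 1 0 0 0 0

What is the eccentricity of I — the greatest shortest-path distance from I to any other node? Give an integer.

Distances from I: A:3, B:4, C:1, D:1, E:2, F:3, G:2, H:4, J:1, K:1.
The largest is 4 (to H and B), so the eccentricity of I is 4.

4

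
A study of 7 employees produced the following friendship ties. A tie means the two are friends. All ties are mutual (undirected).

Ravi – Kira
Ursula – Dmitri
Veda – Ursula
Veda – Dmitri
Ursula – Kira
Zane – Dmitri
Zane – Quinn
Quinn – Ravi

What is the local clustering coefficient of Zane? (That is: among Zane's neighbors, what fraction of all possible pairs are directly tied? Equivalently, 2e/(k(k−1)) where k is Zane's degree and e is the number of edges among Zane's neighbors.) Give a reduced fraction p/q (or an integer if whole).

0

Zane's neighbors: Dmitri and Quinn (k = 2).
Possible neighbor pairs: C(2,2) = 1. Edges among them: none → e = 0.
Clustering(Zane) = 0/1.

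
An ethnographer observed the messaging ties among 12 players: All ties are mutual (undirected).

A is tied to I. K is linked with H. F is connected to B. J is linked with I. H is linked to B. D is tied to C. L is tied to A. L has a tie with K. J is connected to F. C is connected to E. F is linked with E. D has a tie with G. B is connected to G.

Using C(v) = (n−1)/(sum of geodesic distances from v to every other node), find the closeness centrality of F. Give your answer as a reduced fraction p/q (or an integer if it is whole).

Distances from F: A:3, B:1, C:2, D:3, E:1, G:2, H:2, I:2, J:1, K:3, L:4. Sum = 24.
n = 12, so closeness = 11/24.

11/24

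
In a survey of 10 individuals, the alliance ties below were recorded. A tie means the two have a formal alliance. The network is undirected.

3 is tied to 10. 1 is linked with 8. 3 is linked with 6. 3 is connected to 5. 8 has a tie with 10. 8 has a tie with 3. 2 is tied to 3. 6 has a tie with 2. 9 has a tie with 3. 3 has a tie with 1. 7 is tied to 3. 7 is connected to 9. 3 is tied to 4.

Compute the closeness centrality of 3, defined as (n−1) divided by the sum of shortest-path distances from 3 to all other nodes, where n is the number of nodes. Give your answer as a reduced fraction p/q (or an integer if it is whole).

1

Distances from 3: 1:1, 2:1, 4:1, 5:1, 6:1, 7:1, 8:1, 9:1, 10:1. Sum = 9.
n = 10, so closeness = 9/9 = 1.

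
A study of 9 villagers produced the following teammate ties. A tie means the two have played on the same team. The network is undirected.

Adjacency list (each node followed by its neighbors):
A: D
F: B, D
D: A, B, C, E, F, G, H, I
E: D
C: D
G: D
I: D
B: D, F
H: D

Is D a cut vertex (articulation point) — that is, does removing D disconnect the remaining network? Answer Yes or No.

Yes

Removing D leaves {I} with no path to {H}, so the network splits into 7 components. D is a cut vertex.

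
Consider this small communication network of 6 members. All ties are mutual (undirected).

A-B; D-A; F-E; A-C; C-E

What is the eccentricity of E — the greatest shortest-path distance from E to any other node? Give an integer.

Distances from E: A:2, B:3, C:1, D:3, F:1.
The largest is 3 (to D and B), so the eccentricity of E is 3.

3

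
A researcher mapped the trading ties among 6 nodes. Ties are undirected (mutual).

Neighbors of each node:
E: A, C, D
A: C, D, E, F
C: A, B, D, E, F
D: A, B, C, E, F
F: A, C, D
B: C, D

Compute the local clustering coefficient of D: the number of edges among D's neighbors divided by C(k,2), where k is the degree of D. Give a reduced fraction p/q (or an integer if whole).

D's neighbors: A, B, C, E, and F (k = 5).
Possible neighbor pairs: C(5,2) = 10. Edges among them: A–C, A–E, A–F, B–C, C–E, C–F → e = 6.
Clustering(D) = 6/10 = 3/5.

3/5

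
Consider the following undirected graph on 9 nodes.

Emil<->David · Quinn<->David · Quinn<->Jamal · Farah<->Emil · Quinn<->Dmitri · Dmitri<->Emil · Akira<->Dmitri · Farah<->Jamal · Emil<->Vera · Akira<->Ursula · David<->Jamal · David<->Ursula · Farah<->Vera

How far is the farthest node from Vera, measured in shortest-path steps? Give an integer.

3

Distances from Vera: Akira:3, David:2, Dmitri:2, Emil:1, Farah:1, Jamal:2, Quinn:3, Ursula:3.
The largest is 3 (to Quinn, Akira, and Ursula), so the eccentricity of Vera is 3.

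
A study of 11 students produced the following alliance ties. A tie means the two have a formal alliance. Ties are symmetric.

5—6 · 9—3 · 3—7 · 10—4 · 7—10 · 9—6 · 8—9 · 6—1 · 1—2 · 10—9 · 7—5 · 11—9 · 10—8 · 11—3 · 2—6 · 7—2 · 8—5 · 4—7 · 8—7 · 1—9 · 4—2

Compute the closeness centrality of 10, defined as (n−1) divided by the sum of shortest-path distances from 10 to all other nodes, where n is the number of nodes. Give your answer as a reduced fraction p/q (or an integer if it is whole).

Distances from 10: 1:2, 2:2, 3:2, 4:1, 5:2, 6:2, 7:1, 8:1, 9:1, 11:2. Sum = 16.
n = 11, so closeness = 10/16 = 5/8.

5/8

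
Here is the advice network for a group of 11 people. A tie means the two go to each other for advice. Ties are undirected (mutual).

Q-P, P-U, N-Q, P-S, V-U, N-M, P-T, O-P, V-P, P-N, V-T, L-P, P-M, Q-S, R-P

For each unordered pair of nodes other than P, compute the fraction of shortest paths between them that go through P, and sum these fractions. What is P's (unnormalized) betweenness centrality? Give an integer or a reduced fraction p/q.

77/2

Pairs whose geodesics pass through P — N–T: 1; N–U: 1; N–O: 1; N–L: 1; N–V: 1; N–S: 1/2; N–R: 1; T–U: 1/2; T–O: 1; T–L: 1; T–S: 1; T–R: 1; T–M: 1; T–Q: 1 … (+26 more pairs).
All other pairs contribute 0.
Summing the contributions gives betweenness(P) = 77/2.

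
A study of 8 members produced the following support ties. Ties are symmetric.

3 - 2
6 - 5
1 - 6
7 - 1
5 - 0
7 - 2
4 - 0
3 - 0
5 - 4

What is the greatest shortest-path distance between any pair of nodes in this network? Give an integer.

4

Eccentricity of each node (its greatest distance to any other): 0:3, 1:3, 2:3, 3:3, 4:4, 5:3, 6:3, 7:4.
The maximum eccentricity is 4, realized for instance by the pair 4–7 via 4 – 5 – 6 – 1 – 7. So the diameter is 4.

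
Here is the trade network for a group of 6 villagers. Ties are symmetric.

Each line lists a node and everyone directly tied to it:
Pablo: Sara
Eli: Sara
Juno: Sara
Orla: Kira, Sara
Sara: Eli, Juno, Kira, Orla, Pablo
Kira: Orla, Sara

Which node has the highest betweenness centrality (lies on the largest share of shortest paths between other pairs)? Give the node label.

Unnormalized betweenness of each node: Eli:0, Juno:0, Kira:0, Orla:0, Pablo:0, Sara:9.
Sara has the largest value, 9, making it the main broker — the node through which the most shortest paths run.

Sara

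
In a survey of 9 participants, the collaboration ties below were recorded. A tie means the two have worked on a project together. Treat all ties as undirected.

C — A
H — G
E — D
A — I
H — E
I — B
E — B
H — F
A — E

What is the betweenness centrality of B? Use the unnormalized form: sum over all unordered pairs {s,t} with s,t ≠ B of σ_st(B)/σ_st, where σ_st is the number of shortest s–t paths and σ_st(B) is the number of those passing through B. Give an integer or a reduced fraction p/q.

Pairs whose geodesics pass through B — G–I: 1/2; H–I: 1/2; F–I: 1/2; D–I: 1/2; E–I: 1/2.
All other pairs contribute 0.
Summing the contributions gives betweenness(B) = 5/2.

5/2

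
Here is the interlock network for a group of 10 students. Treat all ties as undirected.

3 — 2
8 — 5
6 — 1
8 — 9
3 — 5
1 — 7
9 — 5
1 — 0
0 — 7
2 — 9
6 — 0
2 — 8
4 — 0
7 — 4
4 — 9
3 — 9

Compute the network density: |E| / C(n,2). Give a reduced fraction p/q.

16/45

There are 16 edges and 10 nodes, so the maximum possible is C(10,2) = 45.
Density = 16/45.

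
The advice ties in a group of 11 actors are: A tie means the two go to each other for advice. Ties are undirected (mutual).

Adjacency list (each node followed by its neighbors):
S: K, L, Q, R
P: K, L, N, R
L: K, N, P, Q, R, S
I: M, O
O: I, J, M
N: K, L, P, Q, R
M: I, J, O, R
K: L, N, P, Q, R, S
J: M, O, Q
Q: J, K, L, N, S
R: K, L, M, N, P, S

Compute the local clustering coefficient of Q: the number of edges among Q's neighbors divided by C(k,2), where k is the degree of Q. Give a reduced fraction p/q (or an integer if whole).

Q's neighbors: J, K, L, N, and S (k = 5).
Possible neighbor pairs: C(5,2) = 10. Edges among them: K–L, K–N, K–S, L–N, L–S → e = 5.
Clustering(Q) = 5/10 = 1/2.

1/2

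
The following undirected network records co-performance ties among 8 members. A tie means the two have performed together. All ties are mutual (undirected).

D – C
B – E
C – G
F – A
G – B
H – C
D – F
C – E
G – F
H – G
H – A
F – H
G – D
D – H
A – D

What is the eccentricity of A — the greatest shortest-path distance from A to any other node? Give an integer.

3

Distances from A: B:3, C:2, D:1, E:3, F:1, G:2, H:1.
The largest is 3 (to B and E), so the eccentricity of A is 3.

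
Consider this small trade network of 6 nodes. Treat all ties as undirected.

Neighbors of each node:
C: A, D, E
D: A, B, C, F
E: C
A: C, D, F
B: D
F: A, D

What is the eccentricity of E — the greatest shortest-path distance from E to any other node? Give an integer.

Distances from E: A:2, B:3, C:1, D:2, F:3.
The largest is 3 (to F and B), so the eccentricity of E is 3.

3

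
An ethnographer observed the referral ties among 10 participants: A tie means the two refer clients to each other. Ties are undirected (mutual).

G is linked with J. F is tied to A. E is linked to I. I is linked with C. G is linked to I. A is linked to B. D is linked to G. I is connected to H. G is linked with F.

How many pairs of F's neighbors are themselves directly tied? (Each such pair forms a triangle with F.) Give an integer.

F's neighbors are A and G, but none of them are tied to each other, so no triangle contains F.

0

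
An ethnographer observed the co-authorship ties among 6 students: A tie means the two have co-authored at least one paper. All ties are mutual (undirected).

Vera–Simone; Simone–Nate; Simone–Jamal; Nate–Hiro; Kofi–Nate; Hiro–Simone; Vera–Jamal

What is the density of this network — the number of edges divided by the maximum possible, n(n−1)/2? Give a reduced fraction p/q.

7/15

There are 7 edges and 6 nodes, so the maximum possible is C(6,2) = 15.
Density = 7/15.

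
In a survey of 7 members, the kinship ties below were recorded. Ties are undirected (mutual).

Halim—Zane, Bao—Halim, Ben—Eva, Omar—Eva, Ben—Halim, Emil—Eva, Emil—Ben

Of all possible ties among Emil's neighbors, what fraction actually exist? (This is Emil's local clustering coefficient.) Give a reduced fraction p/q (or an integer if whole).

1

Emil's neighbors: Ben and Eva (k = 2).
Possible neighbor pairs: C(2,2) = 1. Edges among them: Ben–Eva → e = 1.
Clustering(Emil) = 1/1.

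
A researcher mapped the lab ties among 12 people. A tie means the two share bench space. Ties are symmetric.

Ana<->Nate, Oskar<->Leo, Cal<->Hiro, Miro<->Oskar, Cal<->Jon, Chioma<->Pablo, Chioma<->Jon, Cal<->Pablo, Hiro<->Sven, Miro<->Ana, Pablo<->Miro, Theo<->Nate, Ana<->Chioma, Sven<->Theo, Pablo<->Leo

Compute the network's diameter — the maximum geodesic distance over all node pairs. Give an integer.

5

Eccentricity of each node (its greatest distance to any other): Ana:4, Cal:4, Chioma:4, Hiro:4, Jon:4, Leo:5, Miro:4, Nate:4, Oskar:5, Pablo:4, Sven:5, Theo:5.
The maximum eccentricity is 5, realized for instance by the pair Theo–Leo via Theo – Nate – Ana – Miro – Oskar – Leo. So the diameter is 5.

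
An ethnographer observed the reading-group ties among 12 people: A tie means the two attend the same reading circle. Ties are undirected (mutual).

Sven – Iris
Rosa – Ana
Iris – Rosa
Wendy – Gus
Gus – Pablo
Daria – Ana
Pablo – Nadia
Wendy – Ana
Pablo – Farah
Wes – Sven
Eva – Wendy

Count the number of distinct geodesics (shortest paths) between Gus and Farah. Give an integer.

1

The shortest distance is 2, and the only length-2 path is Gus–Pablo–Farah. So there is exactly 1 shortest path.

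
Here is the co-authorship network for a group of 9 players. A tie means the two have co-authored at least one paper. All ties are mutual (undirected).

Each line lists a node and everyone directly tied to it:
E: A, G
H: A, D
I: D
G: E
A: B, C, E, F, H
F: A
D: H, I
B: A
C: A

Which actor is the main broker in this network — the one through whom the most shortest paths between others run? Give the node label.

Unnormalized betweenness of each node: A:24, B:0, C:0, D:7, E:7, F:0, G:0, H:12, I:0.
A has the largest value, 24, making it the main broker — the node through which the most shortest paths run.

A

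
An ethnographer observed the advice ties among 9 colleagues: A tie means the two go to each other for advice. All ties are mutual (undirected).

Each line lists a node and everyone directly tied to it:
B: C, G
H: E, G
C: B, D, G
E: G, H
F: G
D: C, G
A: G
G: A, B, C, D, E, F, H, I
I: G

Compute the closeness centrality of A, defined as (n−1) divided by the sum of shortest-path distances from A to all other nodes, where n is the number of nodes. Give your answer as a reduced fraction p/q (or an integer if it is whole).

Distances from A: B:2, C:2, D:2, E:2, F:2, G:1, H:2, I:2. Sum = 15.
n = 9, so closeness = 8/15.

8/15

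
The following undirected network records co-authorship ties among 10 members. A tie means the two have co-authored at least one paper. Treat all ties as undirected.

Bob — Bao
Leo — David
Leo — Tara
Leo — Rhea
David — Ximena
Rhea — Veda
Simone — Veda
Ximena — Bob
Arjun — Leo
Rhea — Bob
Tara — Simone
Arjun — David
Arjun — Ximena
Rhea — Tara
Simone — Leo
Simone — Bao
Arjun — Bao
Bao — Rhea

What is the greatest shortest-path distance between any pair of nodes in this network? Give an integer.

Eccentricity of each node (its greatest distance to any other): Arjun:3, Bao:2, Bob:2, David:3, Leo:2, Rhea:2, Simone:3, Tara:3, Veda:3, Ximena:3.
The maximum eccentricity is 3, realized for instance by the pair Simone–Ximena via Simone – Leo – David – Ximena. So the diameter is 3.

3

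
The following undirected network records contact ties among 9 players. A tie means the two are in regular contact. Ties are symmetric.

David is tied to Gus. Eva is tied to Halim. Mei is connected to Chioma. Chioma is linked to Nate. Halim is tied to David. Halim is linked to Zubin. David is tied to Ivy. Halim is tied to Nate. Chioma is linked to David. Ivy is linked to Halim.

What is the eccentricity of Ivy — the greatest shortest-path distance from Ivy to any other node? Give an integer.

Distances from Ivy: Chioma:2, David:1, Eva:2, Gus:2, Halim:1, Mei:3, Nate:2, Zubin:2.
The largest is 3 (to Mei), so the eccentricity of Ivy is 3.

3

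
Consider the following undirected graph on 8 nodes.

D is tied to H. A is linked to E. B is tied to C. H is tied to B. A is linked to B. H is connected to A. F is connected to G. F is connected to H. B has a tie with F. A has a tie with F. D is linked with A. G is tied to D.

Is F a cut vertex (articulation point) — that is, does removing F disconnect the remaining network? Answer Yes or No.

Even without F, every remaining node can still reach every other (the residual graph is connected), so F is not a cut vertex.

No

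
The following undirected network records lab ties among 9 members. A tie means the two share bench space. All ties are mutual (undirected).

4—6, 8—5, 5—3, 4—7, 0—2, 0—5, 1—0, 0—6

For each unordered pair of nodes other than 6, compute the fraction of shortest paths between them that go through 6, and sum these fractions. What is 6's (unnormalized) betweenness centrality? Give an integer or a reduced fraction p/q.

Pairs whose geodesics pass through 6 — 2–4: 1; 2–7: 1; 0–4: 1; 0–7: 1; 5–4: 1; 5–7: 1; 3–4: 1; 3–7: 1; 1–4: 1; 1–7: 1; 4–8: 1; 8–7: 1.
All other pairs contribute 0.
Summing the contributions gives betweenness(6) = 12.

12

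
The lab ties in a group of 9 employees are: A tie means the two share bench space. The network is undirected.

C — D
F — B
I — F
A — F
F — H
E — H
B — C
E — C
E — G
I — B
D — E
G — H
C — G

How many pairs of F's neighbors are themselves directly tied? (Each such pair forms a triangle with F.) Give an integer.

F's neighbors: A, B, H, and I.
Neighbor pairs that are themselves tied: F–B–I. Each forms one triangle with F, for 1 in total.

1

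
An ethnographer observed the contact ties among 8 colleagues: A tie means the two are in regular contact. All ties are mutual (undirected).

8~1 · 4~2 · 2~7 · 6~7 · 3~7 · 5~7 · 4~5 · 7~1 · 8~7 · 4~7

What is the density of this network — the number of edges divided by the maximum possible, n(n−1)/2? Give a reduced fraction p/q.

There are 10 edges and 8 nodes, so the maximum possible is C(8,2) = 28.
Density = 10/28 = 5/14.

5/14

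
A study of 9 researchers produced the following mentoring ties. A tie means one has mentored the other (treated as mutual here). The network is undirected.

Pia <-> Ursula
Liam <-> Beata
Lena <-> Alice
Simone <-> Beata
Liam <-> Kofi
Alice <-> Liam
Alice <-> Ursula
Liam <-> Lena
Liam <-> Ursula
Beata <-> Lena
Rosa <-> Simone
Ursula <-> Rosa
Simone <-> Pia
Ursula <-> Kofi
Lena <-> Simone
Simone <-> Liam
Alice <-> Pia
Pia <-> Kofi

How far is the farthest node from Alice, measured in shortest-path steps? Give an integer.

2

Distances from Alice: Beata:2, Kofi:2, Lena:1, Liam:1, Pia:1, Rosa:2, Simone:2, Ursula:1.
The largest is 2 (to Kofi, Simone, Beata, and Rosa), so the eccentricity of Alice is 2.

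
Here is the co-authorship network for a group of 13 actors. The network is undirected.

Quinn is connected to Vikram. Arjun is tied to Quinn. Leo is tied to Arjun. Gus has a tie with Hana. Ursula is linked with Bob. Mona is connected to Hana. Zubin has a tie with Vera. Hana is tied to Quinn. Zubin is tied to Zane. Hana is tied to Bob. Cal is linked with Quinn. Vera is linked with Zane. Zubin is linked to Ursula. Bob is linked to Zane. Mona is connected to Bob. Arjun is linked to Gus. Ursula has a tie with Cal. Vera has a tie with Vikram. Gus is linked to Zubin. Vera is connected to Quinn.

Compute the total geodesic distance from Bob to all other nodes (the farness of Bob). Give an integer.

Distances from Bob: Arjun:3, Cal:2, Gus:2, Hana:1, Leo:4, Mona:1, Quinn:2, Ursula:1, Vera:2, Vikram:3, Zane:1, Zubin:2.
Sum = 3 + 2 + 2 + 1 + 4 + 1 + 2 + 1 + 2 + 3 + 1 + 2 = 24.

24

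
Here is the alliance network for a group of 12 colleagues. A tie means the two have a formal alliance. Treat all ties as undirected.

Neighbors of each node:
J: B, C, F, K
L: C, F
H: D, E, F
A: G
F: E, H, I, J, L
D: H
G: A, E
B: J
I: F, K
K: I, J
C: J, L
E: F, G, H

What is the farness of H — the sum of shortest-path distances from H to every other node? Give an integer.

23

Distances from H: A:3, B:3, C:3, D:1, E:1, F:1, G:2, I:2, J:2, K:3, L:2.
Sum = 3 + 3 + 3 + 1 + 1 + 1 + 2 + 2 + 2 + 3 + 2 = 23.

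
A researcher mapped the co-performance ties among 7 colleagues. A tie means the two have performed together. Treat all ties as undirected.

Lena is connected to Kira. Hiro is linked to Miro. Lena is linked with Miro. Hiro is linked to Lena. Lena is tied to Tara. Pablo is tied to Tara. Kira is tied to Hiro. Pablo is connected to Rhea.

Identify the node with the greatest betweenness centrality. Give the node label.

Lena

Unnormalized betweenness of each node: Hiro:1/2, Kira:0, Lena:19/2, Miro:0, Pablo:5, Rhea:0, Tara:8.
Lena has the largest value, 19/2, making it the main broker — the node through which the most shortest paths run.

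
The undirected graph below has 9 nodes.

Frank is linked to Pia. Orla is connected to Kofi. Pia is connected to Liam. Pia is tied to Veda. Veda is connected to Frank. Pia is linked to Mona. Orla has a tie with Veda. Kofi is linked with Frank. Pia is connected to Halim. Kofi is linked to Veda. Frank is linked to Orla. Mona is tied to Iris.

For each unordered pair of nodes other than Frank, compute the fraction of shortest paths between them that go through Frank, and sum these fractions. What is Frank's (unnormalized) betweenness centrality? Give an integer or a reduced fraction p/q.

Pairs whose geodesics pass through Frank — Kofi–Halim: 1/2; Kofi–Iris: 1/2; Kofi–Mona: 1/2; Kofi–Pia: 1/2; Kofi–Liam: 1/2; Orla–Halim: 1/2; Orla–Iris: 1/2; Orla–Mona: 1/2; Orla–Pia: 1/2; Orla–Liam: 1/2.
All other pairs contribute 0.
Summing the contributions gives betweenness(Frank) = 5.

5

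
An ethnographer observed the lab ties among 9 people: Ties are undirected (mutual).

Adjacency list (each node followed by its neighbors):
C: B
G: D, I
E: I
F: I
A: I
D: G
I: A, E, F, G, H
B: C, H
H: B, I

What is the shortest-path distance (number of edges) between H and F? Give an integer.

One shortest route is H – I – F, which uses 2 edges, and H and F are not directly tied, so nothing shorter exists. So d(H,F) = 2.

2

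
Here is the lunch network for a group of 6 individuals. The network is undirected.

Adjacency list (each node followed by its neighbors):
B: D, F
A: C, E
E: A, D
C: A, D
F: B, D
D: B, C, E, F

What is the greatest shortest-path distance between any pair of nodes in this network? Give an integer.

3

Eccentricity of each node (its greatest distance to any other): A:3, B:3, C:2, D:2, E:2, F:3.
The maximum eccentricity is 3, realized for instance by the pair F–A via F – D – E – A. So the diameter is 3.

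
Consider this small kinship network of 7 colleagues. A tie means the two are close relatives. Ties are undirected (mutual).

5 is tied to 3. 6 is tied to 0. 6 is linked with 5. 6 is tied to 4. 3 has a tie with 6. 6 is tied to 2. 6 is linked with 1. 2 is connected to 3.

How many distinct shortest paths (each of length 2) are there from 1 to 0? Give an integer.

1

The shortest distance is 2, and the only length-2 path is 1–6–0. So there is exactly 1 shortest path.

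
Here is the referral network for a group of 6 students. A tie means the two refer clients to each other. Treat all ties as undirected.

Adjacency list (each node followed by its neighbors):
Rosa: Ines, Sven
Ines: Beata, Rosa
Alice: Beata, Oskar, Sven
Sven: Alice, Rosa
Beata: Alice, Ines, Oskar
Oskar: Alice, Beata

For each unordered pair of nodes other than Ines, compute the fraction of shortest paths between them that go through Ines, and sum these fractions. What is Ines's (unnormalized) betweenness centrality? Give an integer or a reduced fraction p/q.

3/2

Pairs whose geodesics pass through Ines — Rosa–Oskar: 1/2; Rosa–Beata: 1.
All other pairs contribute 0.
Summing the contributions gives betweenness(Ines) = 3/2.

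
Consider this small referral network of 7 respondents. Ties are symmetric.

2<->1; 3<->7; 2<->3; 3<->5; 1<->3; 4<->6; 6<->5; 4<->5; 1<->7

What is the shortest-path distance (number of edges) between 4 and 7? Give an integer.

One shortest route is 4 – 5 – 3 – 7, which uses 3 edges, and at distance 2 from 4 we only reach {3}, which does not include 7. So d(4,7) = 3.

3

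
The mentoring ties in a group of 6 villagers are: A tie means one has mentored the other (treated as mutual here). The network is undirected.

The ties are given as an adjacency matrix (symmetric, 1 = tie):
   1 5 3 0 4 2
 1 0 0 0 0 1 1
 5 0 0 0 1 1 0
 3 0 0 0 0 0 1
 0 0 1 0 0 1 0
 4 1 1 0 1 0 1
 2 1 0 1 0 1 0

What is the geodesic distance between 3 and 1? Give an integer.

2

One shortest route is 3 – 2 – 1, which uses 2 edges, and 3 and 1 are not directly tied, so nothing shorter exists. So d(3,1) = 2.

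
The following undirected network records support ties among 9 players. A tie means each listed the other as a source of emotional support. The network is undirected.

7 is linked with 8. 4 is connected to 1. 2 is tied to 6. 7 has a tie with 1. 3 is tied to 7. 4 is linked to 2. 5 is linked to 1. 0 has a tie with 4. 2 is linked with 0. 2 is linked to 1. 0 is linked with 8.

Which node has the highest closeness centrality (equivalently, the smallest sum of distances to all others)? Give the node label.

Farness (sum of distances to all others) for each node — 0:15, 1:12, 2:13, 3:21, 4:14, 5:19, 6:20, 7:14, 8:16.
The smallest farness is 12, for 1, so 1 has the highest closeness.

1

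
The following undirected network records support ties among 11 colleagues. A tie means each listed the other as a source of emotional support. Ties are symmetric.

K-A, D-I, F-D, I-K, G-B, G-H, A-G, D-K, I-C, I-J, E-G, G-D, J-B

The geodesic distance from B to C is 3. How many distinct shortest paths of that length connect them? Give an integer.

1

The shortest distance is 3, and the only length-3 path is B–J–I–C. So there is exactly 1 shortest path.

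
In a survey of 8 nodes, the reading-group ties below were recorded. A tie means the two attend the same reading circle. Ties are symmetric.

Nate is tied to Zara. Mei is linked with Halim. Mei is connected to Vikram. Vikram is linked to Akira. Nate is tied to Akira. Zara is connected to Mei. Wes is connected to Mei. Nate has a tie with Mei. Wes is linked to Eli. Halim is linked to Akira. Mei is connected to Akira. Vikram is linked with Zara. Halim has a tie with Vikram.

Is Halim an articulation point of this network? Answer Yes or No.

No

Even without Halim, every remaining node can still reach every other (the residual graph is connected), so Halim is not a cut vertex.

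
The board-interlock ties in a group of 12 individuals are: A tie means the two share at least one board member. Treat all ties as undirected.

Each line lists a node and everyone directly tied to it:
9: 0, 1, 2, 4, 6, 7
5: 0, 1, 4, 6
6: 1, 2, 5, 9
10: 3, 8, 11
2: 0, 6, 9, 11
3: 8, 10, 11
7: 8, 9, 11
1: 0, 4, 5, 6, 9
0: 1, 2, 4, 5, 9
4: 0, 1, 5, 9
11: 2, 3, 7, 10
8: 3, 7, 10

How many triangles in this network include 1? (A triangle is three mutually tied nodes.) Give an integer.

7

1's neighbors: 0, 4, 5, 6, and 9.
Neighbor pairs that are themselves tied: 1–0–4; 1–0–5; 1–0–9; 1–4–5; 1–4–9; 1–5–6; 1–6–9. Each forms one triangle with 1, for 7 in total.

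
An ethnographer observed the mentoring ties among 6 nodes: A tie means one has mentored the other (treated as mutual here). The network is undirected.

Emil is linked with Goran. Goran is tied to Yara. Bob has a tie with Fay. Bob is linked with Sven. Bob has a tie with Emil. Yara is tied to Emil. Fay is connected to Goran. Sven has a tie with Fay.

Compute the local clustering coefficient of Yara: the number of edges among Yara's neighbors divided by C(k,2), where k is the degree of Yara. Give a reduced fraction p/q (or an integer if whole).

1

Yara's neighbors: Emil and Goran (k = 2).
Possible neighbor pairs: C(2,2) = 1. Edges among them: Emil–Goran → e = 1.
Clustering(Yara) = 1/1.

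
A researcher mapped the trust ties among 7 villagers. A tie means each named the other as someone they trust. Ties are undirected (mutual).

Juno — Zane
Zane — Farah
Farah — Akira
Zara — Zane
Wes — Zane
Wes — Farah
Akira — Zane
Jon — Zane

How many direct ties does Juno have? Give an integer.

Juno is directly tied to Zane. That is 1 neighbor, so the degree of Juno is 1.

1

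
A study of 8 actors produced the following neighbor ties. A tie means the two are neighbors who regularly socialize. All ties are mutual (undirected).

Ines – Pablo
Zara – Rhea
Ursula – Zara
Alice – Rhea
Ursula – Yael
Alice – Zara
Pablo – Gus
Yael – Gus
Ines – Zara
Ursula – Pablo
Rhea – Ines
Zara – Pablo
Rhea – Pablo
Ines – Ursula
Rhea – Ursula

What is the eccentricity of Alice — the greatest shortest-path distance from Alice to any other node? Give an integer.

3

Distances from Alice: Gus:3, Ines:2, Pablo:2, Rhea:1, Ursula:2, Yael:3, Zara:1.
The largest is 3 (to Yael and Gus), so the eccentricity of Alice is 3.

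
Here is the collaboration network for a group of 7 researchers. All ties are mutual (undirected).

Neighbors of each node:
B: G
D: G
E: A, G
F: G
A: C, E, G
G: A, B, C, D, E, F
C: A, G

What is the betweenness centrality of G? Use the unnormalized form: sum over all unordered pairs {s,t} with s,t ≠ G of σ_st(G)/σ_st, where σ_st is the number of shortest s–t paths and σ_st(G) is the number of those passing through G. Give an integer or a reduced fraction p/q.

25/2

Pairs whose geodesics pass through G — D–C: 1; D–E: 1; D–B: 1; D–F: 1; D–A: 1; C–E: 1/2; C–B: 1; C–F: 1; E–B: 1; E–F: 1; B–F: 1; B–A: 1; F–A: 1.
All other pairs contribute 0.
Summing the contributions gives betweenness(G) = 25/2.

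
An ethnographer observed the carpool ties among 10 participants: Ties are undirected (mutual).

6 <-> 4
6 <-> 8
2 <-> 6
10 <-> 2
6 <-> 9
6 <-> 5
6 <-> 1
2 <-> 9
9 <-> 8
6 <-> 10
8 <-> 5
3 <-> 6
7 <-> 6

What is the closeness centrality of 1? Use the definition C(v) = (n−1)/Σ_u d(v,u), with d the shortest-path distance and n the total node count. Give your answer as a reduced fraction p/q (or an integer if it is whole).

Distances from 1: 2:2, 3:2, 4:2, 5:2, 6:1, 7:2, 8:2, 9:2, 10:2. Sum = 17.
n = 10, so closeness = 9/17.

9/17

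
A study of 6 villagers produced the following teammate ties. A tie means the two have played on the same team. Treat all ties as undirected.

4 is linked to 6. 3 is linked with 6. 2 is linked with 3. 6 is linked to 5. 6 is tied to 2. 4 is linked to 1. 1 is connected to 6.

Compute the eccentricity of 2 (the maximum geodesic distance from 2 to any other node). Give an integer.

Distances from 2: 1:2, 3:1, 4:2, 5:2, 6:1.
The largest is 2 (to 5, 4, and 1), so the eccentricity of 2 is 2.

2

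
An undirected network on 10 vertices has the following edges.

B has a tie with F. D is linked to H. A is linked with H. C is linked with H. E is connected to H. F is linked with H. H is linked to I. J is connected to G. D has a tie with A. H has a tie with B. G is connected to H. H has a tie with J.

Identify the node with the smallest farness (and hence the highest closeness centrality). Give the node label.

H

Farness (sum of distances to all others) for each node — A:16, B:16, C:17, D:16, E:17, F:16, G:16, H:9, I:17, J:16.
The smallest farness is 9, for H, so H has the highest closeness.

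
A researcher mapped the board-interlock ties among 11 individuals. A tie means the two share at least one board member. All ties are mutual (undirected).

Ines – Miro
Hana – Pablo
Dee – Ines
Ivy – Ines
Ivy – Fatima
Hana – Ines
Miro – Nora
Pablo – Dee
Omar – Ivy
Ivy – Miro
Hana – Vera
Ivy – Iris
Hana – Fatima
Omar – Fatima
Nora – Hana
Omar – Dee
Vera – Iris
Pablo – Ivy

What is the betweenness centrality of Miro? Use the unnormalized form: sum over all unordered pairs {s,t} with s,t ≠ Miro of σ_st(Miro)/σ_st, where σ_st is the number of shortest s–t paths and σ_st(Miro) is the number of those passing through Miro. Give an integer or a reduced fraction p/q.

Pairs whose geodesics pass through Miro — Ivy–Nora: 1; Ines–Nora: 1/2; Omar–Nora: 1/2; Nora–Dee: 1/3; Nora–Iris: 1/2.
All other pairs contribute 0.
Summing the contributions gives betweenness(Miro) = 17/6.

17/6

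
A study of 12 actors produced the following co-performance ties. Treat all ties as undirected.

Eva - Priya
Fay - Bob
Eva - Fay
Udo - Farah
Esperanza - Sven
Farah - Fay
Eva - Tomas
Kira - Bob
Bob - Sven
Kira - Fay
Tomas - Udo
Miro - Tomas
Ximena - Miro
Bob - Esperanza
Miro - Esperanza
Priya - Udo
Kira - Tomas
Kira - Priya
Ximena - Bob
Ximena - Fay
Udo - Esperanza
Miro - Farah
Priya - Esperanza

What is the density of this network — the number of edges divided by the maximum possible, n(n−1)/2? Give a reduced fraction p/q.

23/66

There are 23 edges and 12 nodes, so the maximum possible is C(12,2) = 66.
Density = 23/66.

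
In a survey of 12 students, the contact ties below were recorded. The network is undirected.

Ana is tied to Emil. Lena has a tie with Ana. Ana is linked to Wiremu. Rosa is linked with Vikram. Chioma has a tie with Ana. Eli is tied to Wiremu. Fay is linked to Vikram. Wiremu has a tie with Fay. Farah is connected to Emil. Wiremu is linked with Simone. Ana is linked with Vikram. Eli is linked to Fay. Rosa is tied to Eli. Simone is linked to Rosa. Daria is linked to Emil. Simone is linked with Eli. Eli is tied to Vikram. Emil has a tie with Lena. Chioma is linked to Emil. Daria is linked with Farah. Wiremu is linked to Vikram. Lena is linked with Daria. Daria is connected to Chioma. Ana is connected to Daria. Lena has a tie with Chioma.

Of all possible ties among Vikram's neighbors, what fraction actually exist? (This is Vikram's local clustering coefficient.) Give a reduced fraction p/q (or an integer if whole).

1/2

Vikram's neighbors: Ana, Eli, Fay, Rosa, and Wiremu (k = 5).
Possible neighbor pairs: C(5,2) = 10. Edges among them: Ana–Wiremu, Eli–Fay, Eli–Rosa, Eli–Wiremu, Fay–Wiremu → e = 5.
Clustering(Vikram) = 5/10 = 1/2.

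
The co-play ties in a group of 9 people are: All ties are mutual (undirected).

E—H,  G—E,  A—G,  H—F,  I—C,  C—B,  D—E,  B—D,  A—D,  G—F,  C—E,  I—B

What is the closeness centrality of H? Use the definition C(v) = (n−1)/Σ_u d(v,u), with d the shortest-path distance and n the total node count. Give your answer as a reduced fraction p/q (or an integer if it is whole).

Distances from H: A:3, B:3, C:2, D:2, E:1, F:1, G:2, I:3. Sum = 17.
n = 9, so closeness = 8/17.

8/17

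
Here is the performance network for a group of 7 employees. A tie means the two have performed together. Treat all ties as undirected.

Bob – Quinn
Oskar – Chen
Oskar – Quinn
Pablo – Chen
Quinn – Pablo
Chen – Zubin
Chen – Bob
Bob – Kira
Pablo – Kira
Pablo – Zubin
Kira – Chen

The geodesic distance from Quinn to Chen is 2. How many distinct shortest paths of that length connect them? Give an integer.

The shortest distance is 2. The length-2 paths are: Quinn–Oskar–Chen; Quinn–Bob–Chen; Quinn–Pablo–Chen.
That gives 3 distinct shortest paths.

3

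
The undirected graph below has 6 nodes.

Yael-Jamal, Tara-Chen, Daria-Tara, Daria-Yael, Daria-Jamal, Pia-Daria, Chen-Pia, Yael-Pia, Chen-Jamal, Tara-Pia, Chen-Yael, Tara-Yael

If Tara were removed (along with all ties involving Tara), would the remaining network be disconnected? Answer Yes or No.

No

Even without Tara, every remaining node can still reach every other (the residual graph is connected), so Tara is not a cut vertex.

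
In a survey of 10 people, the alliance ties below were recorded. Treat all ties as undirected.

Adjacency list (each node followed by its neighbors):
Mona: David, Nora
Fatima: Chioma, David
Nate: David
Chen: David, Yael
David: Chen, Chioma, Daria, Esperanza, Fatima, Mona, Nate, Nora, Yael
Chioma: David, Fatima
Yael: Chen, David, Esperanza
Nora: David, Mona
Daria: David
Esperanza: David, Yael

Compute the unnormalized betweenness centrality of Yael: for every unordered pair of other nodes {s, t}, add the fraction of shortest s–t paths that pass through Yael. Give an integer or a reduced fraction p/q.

Pairs whose geodesics pass through Yael — Chen–Esperanza: 1/2.
All other pairs contribute 0.
Summing the contributions gives betweenness(Yael) = 1/2.

1/2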